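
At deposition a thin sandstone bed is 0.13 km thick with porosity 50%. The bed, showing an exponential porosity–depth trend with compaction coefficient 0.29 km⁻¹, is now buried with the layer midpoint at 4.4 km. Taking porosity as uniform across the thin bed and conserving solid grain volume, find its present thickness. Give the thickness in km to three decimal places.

Porosity at 4.4 km: φ = 0.5·exp(−0.29×4.4) = 0.1396
Solid-volume conservation: h(1−φ) = h₀(1−φ₀) ⇒ h = h₀·(1−φ₀)/(1−φ)
h = 0.13 × (1 − 0.5)/(1 − 0.1396) = 0.13 × 0.5811 = 0.0755 km

0.076 km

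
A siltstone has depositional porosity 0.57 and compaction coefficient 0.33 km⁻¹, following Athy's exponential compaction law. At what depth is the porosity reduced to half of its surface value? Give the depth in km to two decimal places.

2.10 km

φ/φ₀ = 1/2 ⇒ exp(−c·z) = 1/2 ⇒ z = ln(2) / c
z = 0.6931 / 0.33 = 2.100 km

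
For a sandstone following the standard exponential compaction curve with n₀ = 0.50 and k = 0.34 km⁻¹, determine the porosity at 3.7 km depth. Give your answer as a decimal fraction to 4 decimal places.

n = n₀·exp(−k·z) = 0.5 × exp(−0.34 × 3.7) = 0.5 × exp(−1.258)
  = 0.5 × 0.2842 = 0.1421

0.1421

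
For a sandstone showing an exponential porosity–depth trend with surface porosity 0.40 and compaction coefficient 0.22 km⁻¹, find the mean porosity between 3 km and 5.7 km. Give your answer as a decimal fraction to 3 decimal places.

0.156

⟨n⟩ = (1/(Z₂−Z₁)) ∫ n₀ e^(−cZ) dZ = n₀·(e^(−c·Z₁) − e^(−c·Z₂)) / (c·(Z₂−Z₁))
e^(−0.22×3) = 0.5169; e^(−0.22×5.7) = 0.2854
⟨n⟩ = 0.4 × (0.5169 − 0.2854) / (0.22 × 2.7) = 0.4 × 0.3897 = 0.1559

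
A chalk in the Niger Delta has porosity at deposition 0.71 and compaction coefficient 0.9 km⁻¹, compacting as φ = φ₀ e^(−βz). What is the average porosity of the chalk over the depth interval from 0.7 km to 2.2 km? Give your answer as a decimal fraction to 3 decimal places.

0.207

⟨φ⟩ = (1/(z₂−z₁)) ∫ φ₀ e^(−βz) dz = φ₀·(e^(−β·z₁) − e^(−β·z₂)) / (β·(z₂−z₁))
e^(−0.9×0.7) = 0.5326; e^(−0.9×2.2) = 0.1381
⟨φ⟩ = 0.71 × (0.5326 − 0.1381) / (0.9 × 1.5) = 0.71 × 0.2922 = 0.2075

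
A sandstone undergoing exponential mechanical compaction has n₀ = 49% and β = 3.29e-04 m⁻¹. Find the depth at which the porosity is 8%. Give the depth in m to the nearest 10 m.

5510 m

Working in km (1 km = 1000 m; β in km⁻¹ = β in m⁻¹ × 1000):
Invert Athy's law: Z = ln(n₀/n) / β
Z = ln(0.49/0.08) / 0.329 = ln(6.125) / 0.329 = 1.8124 / 0.329 = 5.509 km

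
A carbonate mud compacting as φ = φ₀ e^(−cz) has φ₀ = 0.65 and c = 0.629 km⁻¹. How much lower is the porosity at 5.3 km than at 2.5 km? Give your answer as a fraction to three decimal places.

φ(2.5) = 0.65·e^(−0.629×2.5) = 0.1349
φ(5.3) = 0.65·e^(−0.629×5.3) = 0.0232
Δφ = 0.1349 − 0.0232 = 0.1117

0.112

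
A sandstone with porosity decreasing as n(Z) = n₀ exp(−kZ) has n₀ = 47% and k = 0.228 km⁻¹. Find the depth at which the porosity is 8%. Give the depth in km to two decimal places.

Invert Athy's law: Z = ln(n₀/n) / k
Z = ln(0.47/0.08) / 0.228 = ln(5.875) / 0.228 = 1.7707 / 0.228 = 7.766 km

7.77 km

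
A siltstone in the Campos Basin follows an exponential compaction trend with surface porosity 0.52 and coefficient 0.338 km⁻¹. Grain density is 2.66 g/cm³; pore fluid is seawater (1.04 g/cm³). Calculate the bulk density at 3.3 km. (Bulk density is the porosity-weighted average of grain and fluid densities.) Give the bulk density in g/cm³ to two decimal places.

2.38 g/cm³

Porosity at depth: φ = 0.52·exp(−0.338×3.3) = 0.52×0.3278 = 0.1704
Bulk density: ρ_b = (1−φ)ρ_g + φ·ρ_f = 0.8296×2.66 + 0.1704×1.04
       = 2.207 + 0.177 = 2.384 g/cm³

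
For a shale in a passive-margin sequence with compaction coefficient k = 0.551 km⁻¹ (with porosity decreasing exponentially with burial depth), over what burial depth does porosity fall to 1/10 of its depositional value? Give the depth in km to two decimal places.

n/n₀ = 1/10 ⇒ exp(−k·z) = 1/10 ⇒ z = ln(10) / k
z = 2.3026 / 0.551 = 4.179 km

4.18 km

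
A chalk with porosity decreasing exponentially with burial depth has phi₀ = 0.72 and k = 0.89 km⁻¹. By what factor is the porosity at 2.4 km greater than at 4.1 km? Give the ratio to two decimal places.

phi(Z₁)/phi(Z₂) = e^(−k·Z₁)/e^(−k·Z₂) = e^{k(Z₂−Z₁)}
= exp(0.89 × 1.7) = exp(1.513) = 4.5403

4.54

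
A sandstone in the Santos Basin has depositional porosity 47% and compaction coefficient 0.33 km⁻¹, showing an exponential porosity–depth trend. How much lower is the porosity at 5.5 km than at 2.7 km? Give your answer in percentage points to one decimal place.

11.6 percentage points

n(2.7) = 0.47·e^(−0.33×2.7) = 0.1928
n(5.5) = 0.47·e^(−0.33×5.5) = 0.0765
Δn = 0.1928 − 0.0765 = 0.1163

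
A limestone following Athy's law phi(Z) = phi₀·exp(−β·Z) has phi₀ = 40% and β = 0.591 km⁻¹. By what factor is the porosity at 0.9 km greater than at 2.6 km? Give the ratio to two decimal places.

2.73

phi(Z₁)/phi(Z₂) = e^(−β·Z₁)/e^(−β·Z₂) = e^{β(Z₂−Z₁)}
= exp(0.591 × 1.7) = exp(1.005) = 2.7311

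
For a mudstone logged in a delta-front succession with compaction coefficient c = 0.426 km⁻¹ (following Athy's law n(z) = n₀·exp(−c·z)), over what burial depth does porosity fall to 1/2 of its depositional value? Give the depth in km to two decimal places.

1.63 km

n/n₀ = 1/2 ⇒ exp(−c·z) = 1/2 ⇒ z = ln(2) / c
z = 0.6931 / 0.426 = 1.627 km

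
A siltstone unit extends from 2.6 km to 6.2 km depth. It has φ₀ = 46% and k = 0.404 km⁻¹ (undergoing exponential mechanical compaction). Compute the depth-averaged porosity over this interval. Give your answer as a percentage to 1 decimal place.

⟨φ⟩ = (1/(Z₂−Z₁)) ∫ φ₀ e^(−kZ) dZ = φ₀·(e^(−k·Z₁) − e^(−k·Z₂)) / (k·(Z₂−Z₁))
e^(−0.404×2.6) = 0.3498; e^(−0.404×6.2) = 0.0817
⟨φ⟩ = 0.46 × (0.3498 − 0.0817) / (0.404 × 3.6) = 0.46 × 0.1843 = 0.0848

8.5%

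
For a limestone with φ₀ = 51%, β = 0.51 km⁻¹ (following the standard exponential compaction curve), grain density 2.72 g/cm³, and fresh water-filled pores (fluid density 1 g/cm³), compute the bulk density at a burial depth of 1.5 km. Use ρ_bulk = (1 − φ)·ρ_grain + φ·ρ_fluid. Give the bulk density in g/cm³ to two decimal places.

Porosity at depth: φ = 0.51·exp(−0.51×1.5) = 0.51×0.4653 = 0.2373
Bulk density: ρ_b = (1−φ)ρ_g + φ·ρ_f = 0.7627×2.72 + 0.2373×1
       = 2.074 + 0.237 = 2.312 g/cm³

2.31 g/cm³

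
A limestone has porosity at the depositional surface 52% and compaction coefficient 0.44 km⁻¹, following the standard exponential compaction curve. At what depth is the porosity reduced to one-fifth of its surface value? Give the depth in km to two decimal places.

3.66 km

φ/φ₀ = 1/5 ⇒ exp(−c·Z) = 1/5 ⇒ Z = ln(5) / c
Z = 1.6094 / 0.44 = 3.658 km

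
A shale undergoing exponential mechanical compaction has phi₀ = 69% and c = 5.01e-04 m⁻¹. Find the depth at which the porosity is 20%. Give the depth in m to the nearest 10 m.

2470 m

Working in km (1 km = 1000 m; c in km⁻¹ = c in m⁻¹ × 1000):
Invert Athy's law: d = ln(phi₀/phi) / c
d = ln(0.69/0.2) / 0.501 = ln(3.45) / 0.501 = 1.2384 / 0.501 = 2.472 km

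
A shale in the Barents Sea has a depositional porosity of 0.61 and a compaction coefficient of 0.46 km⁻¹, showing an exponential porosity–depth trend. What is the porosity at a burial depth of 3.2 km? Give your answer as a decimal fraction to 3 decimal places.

0.140

n = n₀·exp(−k·Z) = 0.61 × exp(−0.46 × 3.2) = 0.61 × exp(−1.472)
  = 0.61 × 0.2295 = 0.1400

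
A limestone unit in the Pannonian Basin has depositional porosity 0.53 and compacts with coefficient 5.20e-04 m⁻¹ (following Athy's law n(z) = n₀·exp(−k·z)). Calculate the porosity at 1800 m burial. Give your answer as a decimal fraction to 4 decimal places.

Working in km (1 km = 1000 m; k in km⁻¹ = k in m⁻¹ × 1000):
n = n₀·exp(−k·z) = 0.53 × exp(−0.52 × 1.8) = 0.53 × exp(−0.936)
  = 0.53 × 0.3922 = 0.2079

0.2079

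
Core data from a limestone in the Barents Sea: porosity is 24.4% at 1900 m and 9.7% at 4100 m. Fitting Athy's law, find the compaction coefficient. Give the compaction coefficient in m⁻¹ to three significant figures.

Working in km (1 km = 1000 m; k in km⁻¹ = k in m⁻¹ × 1000):
Athy: n(d) = n₀ e^(−kd) ⇒ n₁/n₂ = e^{k(d₂−d₁)} ⇒ k = ln(n₁/n₂)/(d₂−d₁)
k = ln(0.244/0.097) / (4.1 − 1.9) = ln(2.515) / 2.2 = 0.9225 / 2.2 = 0.4193 km⁻¹

0.000419 m⁻¹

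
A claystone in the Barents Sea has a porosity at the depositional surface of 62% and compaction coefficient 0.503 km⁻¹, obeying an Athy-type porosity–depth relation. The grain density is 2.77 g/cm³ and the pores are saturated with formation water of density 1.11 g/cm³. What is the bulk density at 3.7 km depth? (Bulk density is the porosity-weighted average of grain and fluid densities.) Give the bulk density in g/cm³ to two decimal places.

Porosity at depth: φ = 0.62·exp(−0.503×3.7) = 0.62×0.1555 = 0.0964
Bulk density: ρ_b = (1−φ)ρ_g + φ·ρ_f = 0.9036×2.77 + 0.0964×1.11
       = 2.503 + 0.107 = 2.610 g/cm³

2.61 g/cm³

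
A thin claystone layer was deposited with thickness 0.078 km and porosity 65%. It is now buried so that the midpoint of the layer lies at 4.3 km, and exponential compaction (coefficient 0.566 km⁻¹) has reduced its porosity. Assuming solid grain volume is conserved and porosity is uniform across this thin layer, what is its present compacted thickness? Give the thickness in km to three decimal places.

0.029 km

Porosity at 4.3 km: φ = 0.65·exp(−0.566×4.3) = 0.0570
Solid-volume conservation: h(1−φ) = h₀(1−φ₀) ⇒ h = h₀·(1−φ₀)/(1−φ)
h = 0.078 × (1 − 0.65)/(1 − 0.0570) = 0.078 × 0.3712 = 0.0290 km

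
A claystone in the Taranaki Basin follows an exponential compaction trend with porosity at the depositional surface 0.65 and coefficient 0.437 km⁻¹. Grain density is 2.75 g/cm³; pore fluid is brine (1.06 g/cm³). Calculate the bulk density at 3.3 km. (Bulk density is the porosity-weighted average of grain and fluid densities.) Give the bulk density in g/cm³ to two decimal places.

Porosity at depth: phi = 0.65·exp(−0.437×3.3) = 0.65×0.2364 = 0.1537
Bulk density: ρ_b = (1−phi)ρ_g + phi·ρ_f = 0.8463×2.75 + 0.1537×1.06
       = 2.327 + 0.163 = 2.490 g/cm³

2.49 g/cm³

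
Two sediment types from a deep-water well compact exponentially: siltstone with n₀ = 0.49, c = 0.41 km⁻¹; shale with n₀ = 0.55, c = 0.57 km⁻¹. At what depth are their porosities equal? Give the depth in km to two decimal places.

Set n₀ₐ e^(−cₐd) = n₀ᵦ e^(−cᵦd) ⇒ ln(n₀ₐ/n₀ᵦ) = (cₐ − cᵦ)·d
d = ln(0.49/0.55) / (0.41 − 0.57) = -0.1155 / -0.16 = 0.722 km

0.72 km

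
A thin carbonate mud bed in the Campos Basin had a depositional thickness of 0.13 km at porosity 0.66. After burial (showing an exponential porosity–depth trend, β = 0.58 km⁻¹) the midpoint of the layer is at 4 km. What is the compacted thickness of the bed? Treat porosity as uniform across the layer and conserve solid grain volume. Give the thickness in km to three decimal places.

0.047 km

Porosity at 4 km: phi = 0.66·exp(−0.58×4) = 0.0649
Solid-volume conservation: h(1−phi) = h₀(1−phi₀) ⇒ h = h₀·(1−phi₀)/(1−phi)
h = 0.13 × (1 − 0.66)/(1 − 0.0649) = 0.13 × 0.3636 = 0.0473 km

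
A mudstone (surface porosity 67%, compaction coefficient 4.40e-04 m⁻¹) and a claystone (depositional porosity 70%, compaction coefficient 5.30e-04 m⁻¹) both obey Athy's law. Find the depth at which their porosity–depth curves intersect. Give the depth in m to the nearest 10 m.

490 m

Working in km (1 km = 1000 m; c in km⁻¹ = c in m⁻¹ × 1000):
Set n₀ₐ e^(−cₐz) = n₀ᵦ e^(−cᵦz) ⇒ ln(n₀ₐ/n₀ᵦ) = (cₐ − cᵦ)·z
z = ln(0.67/0.7) / (0.44 − 0.53) = -0.0438 / -0.09 = 0.487 km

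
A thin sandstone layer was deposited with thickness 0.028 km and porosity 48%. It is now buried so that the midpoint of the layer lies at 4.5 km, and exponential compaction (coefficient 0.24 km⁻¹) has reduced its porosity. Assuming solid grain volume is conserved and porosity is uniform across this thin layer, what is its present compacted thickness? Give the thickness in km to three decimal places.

0.017 km

Porosity at 4.5 km: phi = 0.48·exp(−0.24×4.5) = 0.1630
Solid-volume conservation: h(1−phi) = h₀(1−phi₀) ⇒ h = h₀·(1−phi₀)/(1−phi)
h = 0.028 × (1 − 0.48)/(1 − 0.1630) = 0.028 × 0.6213 = 0.0174 km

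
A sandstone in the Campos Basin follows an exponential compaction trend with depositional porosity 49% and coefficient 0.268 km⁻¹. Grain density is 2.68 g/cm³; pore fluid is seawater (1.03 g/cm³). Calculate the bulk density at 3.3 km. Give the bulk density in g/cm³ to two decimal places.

2.35 g/cm³

Porosity at depth: n = 0.49·exp(−0.268×3.3) = 0.49×0.4130 = 0.2024
Bulk density: ρ_b = (1−n)ρ_g + n·ρ_f = 0.7976×2.68 + 0.2024×1.03
       = 2.138 + 0.208 = 2.346 g/cm³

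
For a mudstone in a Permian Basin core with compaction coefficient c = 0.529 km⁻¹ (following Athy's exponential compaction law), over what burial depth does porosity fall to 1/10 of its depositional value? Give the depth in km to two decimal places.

4.35 km

φ/φ₀ = 1/10 ⇒ exp(−c·Z) = 1/10 ⇒ Z = ln(10) / c
Z = 2.3026 / 0.529 = 4.353 km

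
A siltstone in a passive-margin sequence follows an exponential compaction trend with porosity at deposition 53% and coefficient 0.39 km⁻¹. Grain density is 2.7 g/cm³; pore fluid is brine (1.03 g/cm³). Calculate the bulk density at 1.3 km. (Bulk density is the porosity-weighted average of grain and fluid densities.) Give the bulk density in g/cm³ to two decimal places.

2.17 g/cm³

Porosity at depth: phi = 0.53·exp(−0.39×1.3) = 0.53×0.6023 = 0.3192
Bulk density: ρ_b = (1−phi)ρ_g + phi·ρ_f = 0.6808×2.7 + 0.3192×1.03
       = 1.838 + 0.329 = 2.167 g/cm³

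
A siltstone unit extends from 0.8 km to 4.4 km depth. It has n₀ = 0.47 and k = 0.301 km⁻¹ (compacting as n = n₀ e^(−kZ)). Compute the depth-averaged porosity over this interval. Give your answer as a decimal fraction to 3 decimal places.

0.226

⟨n⟩ = (1/(Z₂−Z₁)) ∫ n₀ e^(−kZ) dZ = n₀·(e^(−k·Z₁) − e^(−k·Z₂)) / (k·(Z₂−Z₁))
e^(−0.301×0.8) = 0.7860; e^(−0.301×4.4) = 0.2660
⟨n⟩ = 0.47 × (0.7860 − 0.2660) / (0.301 × 3.6) = 0.47 × 0.4799 = 0.2256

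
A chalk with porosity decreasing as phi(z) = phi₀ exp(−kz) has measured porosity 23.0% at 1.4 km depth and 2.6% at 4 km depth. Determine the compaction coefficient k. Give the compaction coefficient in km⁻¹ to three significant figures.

Athy: phi(z) = phi₀ e^(−kz) ⇒ phi₁/phi₂ = e^{k(z₂−z₁)} ⇒ k = ln(phi₁/phi₂)/(z₂−z₁)
k = ln(0.23/0.026) / (4 − 1.4) = ln(8.846) / 2.6 = 2.1800 / 2.6 = 0.8385 km⁻¹

0.838 km⁻¹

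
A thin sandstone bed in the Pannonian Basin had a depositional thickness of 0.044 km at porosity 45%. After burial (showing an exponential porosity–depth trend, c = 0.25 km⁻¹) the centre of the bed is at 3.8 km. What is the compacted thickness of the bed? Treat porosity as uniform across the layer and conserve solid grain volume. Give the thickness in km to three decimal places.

Porosity at 3.8 km: phi = 0.45·exp(−0.25×3.8) = 0.1740
Solid-volume conservation: h(1−phi) = h₀(1−phi₀) ⇒ h = h₀·(1−phi₀)/(1−phi)
h = 0.044 × (1 − 0.45)/(1 − 0.1740) = 0.044 × 0.6659 = 0.0293 km

0.029 km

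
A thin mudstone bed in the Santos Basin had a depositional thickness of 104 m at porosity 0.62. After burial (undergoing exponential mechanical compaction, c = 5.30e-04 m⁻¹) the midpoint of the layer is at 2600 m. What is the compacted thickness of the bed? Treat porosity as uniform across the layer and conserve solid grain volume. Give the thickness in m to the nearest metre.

Working in km (1 km = 1000 m; c in km⁻¹ = c in m⁻¹ × 1000):
Porosity at 2.6 km: n = 0.62·exp(−0.53×2.6) = 0.1563
Solid-volume conservation: h(1−n) = h₀(1−n₀) ⇒ h = h₀·(1−n₀)/(1−n)
h = 0.104 × (1 − 0.62)/(1 − 0.1563) = 0.104 × 0.4504 = 0.0468 km

47 m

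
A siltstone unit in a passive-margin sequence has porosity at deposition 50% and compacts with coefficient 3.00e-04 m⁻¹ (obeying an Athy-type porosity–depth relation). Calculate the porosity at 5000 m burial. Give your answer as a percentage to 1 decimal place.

Working in km (1 km = 1000 m; β in km⁻¹ = β in m⁻¹ × 1000):
φ = φ₀·exp(−β·Z) = 0.5 × exp(−0.3 × 5) = 0.5 × exp(−1.5)
  = 0.5 × 0.2231 = 0.1116

11.2%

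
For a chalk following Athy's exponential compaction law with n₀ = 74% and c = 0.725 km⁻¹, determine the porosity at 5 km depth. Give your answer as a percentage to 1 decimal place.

n = n₀·exp(−c·z) = 0.74 × exp(−0.725 × 5) = 0.74 × exp(−3.625)
  = 0.74 × 0.0266 = 0.0197

2.0%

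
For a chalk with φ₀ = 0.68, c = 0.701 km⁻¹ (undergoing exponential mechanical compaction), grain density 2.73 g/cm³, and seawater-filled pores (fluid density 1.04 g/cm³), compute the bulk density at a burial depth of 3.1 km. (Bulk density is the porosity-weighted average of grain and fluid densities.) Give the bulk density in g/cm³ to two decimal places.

Porosity at depth: φ = 0.68·exp(−0.701×3.1) = 0.68×0.1138 = 0.0774
Bulk density: ρ_b = (1−φ)ρ_g + φ·ρ_f = 0.9226×2.73 + 0.0774×1.04
       = 2.519 + 0.080 = 2.599 g/cm³

2.60 g/cm³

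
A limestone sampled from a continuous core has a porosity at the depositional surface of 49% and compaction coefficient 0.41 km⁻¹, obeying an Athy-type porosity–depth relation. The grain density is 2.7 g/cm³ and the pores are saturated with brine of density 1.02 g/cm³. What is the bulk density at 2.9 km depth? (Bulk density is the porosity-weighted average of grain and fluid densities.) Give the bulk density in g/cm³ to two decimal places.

Porosity at depth: n = 0.49·exp(−0.41×2.9) = 0.49×0.3045 = 0.1492
Bulk density: ρ_b = (1−n)ρ_g + n·ρ_f = 0.8508×2.7 + 0.1492×1.02
       = 2.297 + 0.152 = 2.449 g/cm³

2.45 g/cm³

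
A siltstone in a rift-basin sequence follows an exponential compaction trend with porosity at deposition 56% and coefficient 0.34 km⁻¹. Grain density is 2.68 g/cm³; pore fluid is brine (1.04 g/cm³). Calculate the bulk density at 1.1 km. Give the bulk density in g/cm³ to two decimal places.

Porosity at depth: n = 0.56·exp(−0.34×1.1) = 0.56×0.6880 = 0.3853
Bulk density: ρ_b = (1−n)ρ_g + n·ρ_f = 0.6147×2.68 + 0.3853×1.04
       = 1.647 + 0.401 = 2.048 g/cm³

2.05 g/cm³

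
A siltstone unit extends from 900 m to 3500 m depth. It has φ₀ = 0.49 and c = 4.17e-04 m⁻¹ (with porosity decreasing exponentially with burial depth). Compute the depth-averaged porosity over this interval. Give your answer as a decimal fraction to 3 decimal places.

Working in km (1 km = 1000 m; c in km⁻¹ = c in m⁻¹ × 1000):
⟨φ⟩ = (1/(d₂−d₁)) ∫ φ₀ e^(−cd) dd = φ₀·(e^(−c·d₁) − e^(−c·d₂)) / (c·(d₂−d₁))
e^(−0.417×0.9) = 0.6871; e^(−0.417×3.5) = 0.2324
⟨φ⟩ = 0.49 × (0.6871 − 0.2324) / (0.417 × 2.6) = 0.49 × 0.4194 = 0.2055

0.206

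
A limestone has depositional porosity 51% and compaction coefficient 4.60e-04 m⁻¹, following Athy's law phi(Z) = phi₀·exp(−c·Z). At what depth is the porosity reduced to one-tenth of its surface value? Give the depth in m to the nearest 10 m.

Working in km (1 km = 1000 m; c in km⁻¹ = c in m⁻¹ × 1000):
phi/phi₀ = 1/10 ⇒ exp(−c·Z) = 1/10 ⇒ Z = ln(10) / c
Z = 2.3026 / 0.46 = 5.006 km

5010 m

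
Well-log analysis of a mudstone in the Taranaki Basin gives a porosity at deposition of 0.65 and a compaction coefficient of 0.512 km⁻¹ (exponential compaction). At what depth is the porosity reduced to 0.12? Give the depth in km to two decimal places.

Invert Athy's law: d = ln(φ₀/φ) / k
d = ln(0.65/0.12) / 0.512 = ln(5.417) / 0.512 = 1.6895 / 0.512 = 3.300 km

3.30 km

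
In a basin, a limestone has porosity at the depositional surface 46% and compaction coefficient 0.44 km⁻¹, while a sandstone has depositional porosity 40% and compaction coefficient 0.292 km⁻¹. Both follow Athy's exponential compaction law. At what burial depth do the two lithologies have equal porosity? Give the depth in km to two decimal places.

Set phi₀ₐ e^(−cₐz) = phi₀ᵦ e^(−cᵦz) ⇒ ln(phi₀ₐ/phi₀ᵦ) = (cₐ − cᵦ)·z
z = ln(0.46/0.4) / (0.44 − 0.292) = 0.1398 / 0.148 = 0.944 km

0.94 km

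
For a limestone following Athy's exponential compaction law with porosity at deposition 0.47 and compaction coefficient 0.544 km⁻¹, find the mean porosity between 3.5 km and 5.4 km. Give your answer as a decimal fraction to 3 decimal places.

0.044

⟨phi⟩ = (1/(z₂−z₁)) ∫ phi₀ e^(−cz) dz = phi₀·(e^(−c·z₁) − e^(−c·z₂)) / (c·(z₂−z₁))
e^(−0.544×3.5) = 0.1490; e^(−0.544×5.4) = 0.0530
⟨phi⟩ = 0.47 × (0.1490 − 0.0530) / (0.544 × 1.9) = 0.47 × 0.0929 = 0.0436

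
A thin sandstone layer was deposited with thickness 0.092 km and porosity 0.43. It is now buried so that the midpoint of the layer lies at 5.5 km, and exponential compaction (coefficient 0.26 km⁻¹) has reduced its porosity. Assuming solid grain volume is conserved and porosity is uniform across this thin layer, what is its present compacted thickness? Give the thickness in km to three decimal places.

Porosity at 5.5 km: phi = 0.43·exp(−0.26×5.5) = 0.1029
Solid-volume conservation: h(1−phi) = h₀(1−phi₀) ⇒ h = h₀·(1−phi₀)/(1−phi)
h = 0.092 × (1 − 0.43)/(1 − 0.1029) = 0.092 × 0.6354 = 0.0585 km

0.058 km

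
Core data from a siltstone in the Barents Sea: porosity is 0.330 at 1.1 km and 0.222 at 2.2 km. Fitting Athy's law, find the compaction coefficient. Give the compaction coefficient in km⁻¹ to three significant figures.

0.360 km⁻¹

Athy: φ(Z) = φ₀ e^(−βZ) ⇒ φ₁/φ₂ = e^{β(Z₂−Z₁)} ⇒ β = ln(φ₁/φ₂)/(Z₂−Z₁)
β = ln(0.33/0.222) / (2.2 − 1.1) = ln(1.486) / 1.1 = 0.3964 / 1.1 = 0.3604 km⁻¹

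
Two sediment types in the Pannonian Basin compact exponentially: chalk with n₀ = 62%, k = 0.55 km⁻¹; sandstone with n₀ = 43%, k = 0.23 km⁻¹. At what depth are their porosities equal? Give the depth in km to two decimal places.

Set n₀ₐ e^(−kₐd) = n₀ᵦ e^(−kᵦd) ⇒ ln(n₀ₐ/n₀ᵦ) = (kₐ − kᵦ)·d
d = ln(0.62/0.43) / (0.55 − 0.23) = 0.3659 / 0.32 = 1.144 km

1.14 km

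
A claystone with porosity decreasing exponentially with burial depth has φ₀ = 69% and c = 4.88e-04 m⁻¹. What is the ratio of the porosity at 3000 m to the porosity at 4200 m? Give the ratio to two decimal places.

1.80

Working in km (1 km = 1000 m; c in km⁻¹ = c in m⁻¹ × 1000):
φ(z₁)/φ(z₂) = e^(−c·z₁)/e^(−c·z₂) = e^{c(z₂−z₁)}
= exp(0.488 × 1.2) = exp(0.5856) = 1.7961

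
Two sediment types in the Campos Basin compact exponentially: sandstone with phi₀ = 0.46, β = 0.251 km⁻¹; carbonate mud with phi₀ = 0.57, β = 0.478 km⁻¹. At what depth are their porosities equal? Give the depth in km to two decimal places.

0.94 km

Set phi₀ₐ e^(−βₐz) = phi₀ᵦ e^(−βᵦz) ⇒ ln(phi₀ₐ/phi₀ᵦ) = (βₐ − βᵦ)·z
z = ln(0.46/0.57) / (0.251 − 0.478) = -0.2144 / -0.227 = 0.945 km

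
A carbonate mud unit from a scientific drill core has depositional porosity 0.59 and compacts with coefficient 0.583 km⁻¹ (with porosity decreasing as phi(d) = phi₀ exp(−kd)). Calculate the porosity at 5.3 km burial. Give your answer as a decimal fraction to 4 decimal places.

phi = phi₀·exp(−k·d) = 0.59 × exp(−0.583 × 5.3) = 0.59 × exp(−3.09)
  = 0.59 × 0.0455 = 0.0268

0.0268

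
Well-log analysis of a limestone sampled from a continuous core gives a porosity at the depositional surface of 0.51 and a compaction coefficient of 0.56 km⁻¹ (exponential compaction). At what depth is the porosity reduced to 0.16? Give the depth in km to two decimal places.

2.07 km

Invert Athy's law: z = ln(n₀/n) / k
z = ln(0.51/0.16) / 0.56 = ln(3.188) / 0.56 = 1.1592 / 0.56 = 2.070 km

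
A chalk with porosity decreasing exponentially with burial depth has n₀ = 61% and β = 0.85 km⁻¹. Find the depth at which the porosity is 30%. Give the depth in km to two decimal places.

Invert Athy's law: z = ln(n₀/n) / β
z = ln(0.61/0.3) / 0.85 = ln(2.033) / 0.85 = 0.7097 / 0.85 = 0.835 km

0.83 km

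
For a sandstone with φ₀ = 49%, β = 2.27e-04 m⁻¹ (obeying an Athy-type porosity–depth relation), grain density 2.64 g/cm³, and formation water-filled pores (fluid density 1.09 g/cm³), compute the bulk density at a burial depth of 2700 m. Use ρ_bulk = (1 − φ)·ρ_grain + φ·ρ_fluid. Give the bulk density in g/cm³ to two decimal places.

Working in km (1 km = 1000 m; β in km⁻¹ = β in m⁻¹ × 1000):
Porosity at depth: φ = 0.49·exp(−0.227×2.7) = 0.49×0.5418 = 0.2655
Bulk density: ρ_b = (1−φ)ρ_g + φ·ρ_f = 0.7345×2.64 + 0.2655×1.09
       = 1.939 + 0.289 = 2.229 g/cm³

2.23 g/cm³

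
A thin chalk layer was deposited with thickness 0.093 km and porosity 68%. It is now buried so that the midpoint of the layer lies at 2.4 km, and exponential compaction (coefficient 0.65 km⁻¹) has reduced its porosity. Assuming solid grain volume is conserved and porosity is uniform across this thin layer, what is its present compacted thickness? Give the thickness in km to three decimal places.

Porosity at 2.4 km: phi = 0.68·exp(−0.65×2.4) = 0.1429
Solid-volume conservation: h(1−phi) = h₀(1−phi₀) ⇒ h = h₀·(1−phi₀)/(1−phi)
h = 0.093 × (1 − 0.68)/(1 − 0.1429) = 0.093 × 0.3733 = 0.0347 km

0.035 km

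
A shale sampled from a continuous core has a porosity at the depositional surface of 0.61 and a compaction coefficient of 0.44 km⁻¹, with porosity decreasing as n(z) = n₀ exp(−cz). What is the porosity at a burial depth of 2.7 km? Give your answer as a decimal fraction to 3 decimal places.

n = n₀·exp(−c·z) = 0.61 × exp(−0.44 × 2.7) = 0.61 × exp(−1.188)
  = 0.61 × 0.3048 = 0.1859

0.186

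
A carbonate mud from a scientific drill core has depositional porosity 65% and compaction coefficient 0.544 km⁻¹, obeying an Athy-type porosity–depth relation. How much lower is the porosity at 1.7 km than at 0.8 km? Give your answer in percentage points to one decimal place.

n(0.8) = 0.65·e^(−0.544×0.8) = 0.4206
n(1.7) = 0.65·e^(−0.544×1.7) = 0.2578
Δn = 0.4206 − 0.2578 = 0.1628

16.3 percentage points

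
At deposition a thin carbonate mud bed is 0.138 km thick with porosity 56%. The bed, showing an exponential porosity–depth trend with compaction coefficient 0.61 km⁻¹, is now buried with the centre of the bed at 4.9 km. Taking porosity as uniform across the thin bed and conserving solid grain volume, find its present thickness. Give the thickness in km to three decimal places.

0.062 km

Porosity at 4.9 km: φ = 0.56·exp(−0.61×4.9) = 0.0282
Solid-volume conservation: h(1−φ) = h₀(1−φ₀) ⇒ h = h₀·(1−φ₀)/(1−φ)
h = 0.138 × (1 − 0.56)/(1 − 0.0282) = 0.138 × 0.4528 = 0.0625 km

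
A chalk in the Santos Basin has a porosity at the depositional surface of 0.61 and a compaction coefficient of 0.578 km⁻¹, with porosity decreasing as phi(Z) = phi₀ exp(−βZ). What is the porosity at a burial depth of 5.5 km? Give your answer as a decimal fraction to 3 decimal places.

0.025

phi = phi₀·exp(−β·Z) = 0.61 × exp(−0.578 × 5.5) = 0.61 × exp(−3.179)
  = 0.61 × 0.0416 = 0.0254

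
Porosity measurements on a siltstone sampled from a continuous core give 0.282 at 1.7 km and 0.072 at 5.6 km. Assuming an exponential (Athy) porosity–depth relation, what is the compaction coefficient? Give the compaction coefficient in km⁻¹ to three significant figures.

Athy: n(d) = n₀ e^(−cd) ⇒ n₁/n₂ = e^{c(d₂−d₁)} ⇒ c = ln(n₁/n₂)/(d₂−d₁)
c = ln(0.282/0.072) / (5.6 − 1.7) = ln(3.917) / 3.9 = 1.3652 / 3.9 = 0.3501 km⁻¹

0.350 km⁻¹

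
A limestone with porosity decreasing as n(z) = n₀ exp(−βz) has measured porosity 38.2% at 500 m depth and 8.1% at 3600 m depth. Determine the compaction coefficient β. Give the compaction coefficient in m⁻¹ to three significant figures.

Working in km (1 km = 1000 m; β in km⁻¹ = β in m⁻¹ × 1000):
Athy: n(z) = n₀ e^(−βz) ⇒ n₁/n₂ = e^{β(z₂−z₁)} ⇒ β = ln(n₁/n₂)/(z₂−z₁)
β = ln(0.382/0.081) / (3.6 − 0.5) = ln(4.716) / 3.1 = 1.5510 / 3.1 = 0.5003 km⁻¹

0.000500 m⁻¹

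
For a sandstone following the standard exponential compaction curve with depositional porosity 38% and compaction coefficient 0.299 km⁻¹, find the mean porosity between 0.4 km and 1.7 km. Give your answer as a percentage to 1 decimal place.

27.9%

⟨n⟩ = (1/(z₂−z₁)) ∫ n₀ e^(−kz) dz = n₀·(e^(−k·z₁) − e^(−k·z₂)) / (k·(z₂−z₁))
e^(−0.299×0.4) = 0.8873; e^(−0.299×1.7) = 0.6015
⟨n⟩ = 0.38 × (0.8873 − 0.6015) / (0.299 × 1.3) = 0.38 × 0.7352 = 0.2794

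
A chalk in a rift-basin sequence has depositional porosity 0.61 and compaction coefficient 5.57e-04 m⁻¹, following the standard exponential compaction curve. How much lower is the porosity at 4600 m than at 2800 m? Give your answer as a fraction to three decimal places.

Working in km (1 km = 1000 m; k in km⁻¹ = k in m⁻¹ × 1000):
n(2.8) = 0.61·e^(−0.557×2.8) = 0.1282
n(4.6) = 0.61·e^(−0.557×4.6) = 0.0471
Δn = 0.1282 − 0.0471 = 0.0812

0.081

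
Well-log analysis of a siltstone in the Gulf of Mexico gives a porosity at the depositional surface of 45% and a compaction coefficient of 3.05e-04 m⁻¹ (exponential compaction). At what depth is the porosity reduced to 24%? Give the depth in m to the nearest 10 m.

2060 m

Working in km (1 km = 1000 m; k in km⁻¹ = k in m⁻¹ × 1000):
Invert Athy's law: d = ln(n₀/n) / k
d = ln(0.45/0.24) / 0.305 = ln(1.875) / 0.305 = 0.6286 / 0.305 = 2.061 km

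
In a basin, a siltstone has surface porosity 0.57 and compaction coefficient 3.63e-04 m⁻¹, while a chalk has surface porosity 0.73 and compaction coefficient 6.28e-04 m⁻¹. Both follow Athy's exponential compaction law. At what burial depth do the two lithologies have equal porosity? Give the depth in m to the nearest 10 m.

Working in km (1 km = 1000 m; c in km⁻¹ = c in m⁻¹ × 1000):
Set φ₀ₐ e^(−cₐz) = φ₀ᵦ e^(−cᵦz) ⇒ ln(φ₀ₐ/φ₀ᵦ) = (cₐ − cᵦ)·z
z = ln(0.57/0.73) / (0.363 − 0.628) = -0.2474 / -0.265 = 0.934 km

930 m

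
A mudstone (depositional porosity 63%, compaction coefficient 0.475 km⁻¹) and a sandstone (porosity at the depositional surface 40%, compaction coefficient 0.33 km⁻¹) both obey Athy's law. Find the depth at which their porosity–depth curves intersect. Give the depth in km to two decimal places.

Set phi₀ₐ e^(−kₐZ) = phi₀ᵦ e^(−kᵦZ) ⇒ ln(phi₀ₐ/phi₀ᵦ) = (kₐ − kᵦ)·Z
Z = ln(0.63/0.4) / (0.475 − 0.33) = 0.4543 / 0.145 = 3.133 km

3.13 km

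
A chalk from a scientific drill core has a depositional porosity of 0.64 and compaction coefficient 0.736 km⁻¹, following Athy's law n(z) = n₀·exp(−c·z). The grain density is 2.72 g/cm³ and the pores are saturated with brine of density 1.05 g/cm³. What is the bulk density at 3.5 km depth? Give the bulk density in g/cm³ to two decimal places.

2.64 g/cm³

Porosity at depth: n = 0.64·exp(−0.736×3.5) = 0.64×0.0761 = 0.0487
Bulk density: ρ_b = (1−n)ρ_g + n·ρ_f = 0.9513×2.72 + 0.0487×1.05
       = 2.588 + 0.051 = 2.639 g/cm³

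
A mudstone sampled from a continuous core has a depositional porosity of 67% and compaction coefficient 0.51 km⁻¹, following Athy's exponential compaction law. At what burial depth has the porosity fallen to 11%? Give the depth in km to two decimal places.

3.54 km

Invert Athy's law: z = ln(phi₀/phi) / c
z = ln(0.67/0.11) / 0.51 = ln(6.091) / 0.51 = 1.8068 / 0.51 = 3.543 km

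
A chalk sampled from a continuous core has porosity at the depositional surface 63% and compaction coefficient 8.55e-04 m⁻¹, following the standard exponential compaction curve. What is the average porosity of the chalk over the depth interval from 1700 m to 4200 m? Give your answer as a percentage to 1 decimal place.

6.1%

Working in km (1 km = 1000 m; k in km⁻¹ = k in m⁻¹ × 1000):
⟨phi⟩ = (1/(Z₂−Z₁)) ∫ phi₀ e^(−kZ) dZ = phi₀·(e^(−k·Z₁) − e^(−k·Z₂)) / (k·(Z₂−Z₁))
e^(−0.855×1.7) = 0.2338; e^(−0.855×4.2) = 0.0276
⟨phi⟩ = 0.63 × (0.2338 − 0.0276) / (0.855 × 2.5) = 0.63 × 0.0965 = 0.0608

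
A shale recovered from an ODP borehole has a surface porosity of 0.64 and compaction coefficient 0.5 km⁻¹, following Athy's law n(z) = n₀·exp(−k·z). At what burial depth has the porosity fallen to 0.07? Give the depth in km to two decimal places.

Invert Athy's law: z = ln(n₀/n) / k
z = ln(0.64/0.07) / 0.5 = ln(9.143) / 0.5 = 2.2130 / 0.5 = 4.426 km

4.43 km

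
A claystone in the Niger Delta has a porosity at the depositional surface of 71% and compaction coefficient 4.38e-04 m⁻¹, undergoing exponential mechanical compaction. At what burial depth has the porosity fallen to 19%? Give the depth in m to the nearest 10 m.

Working in km (1 km = 1000 m; k in km⁻¹ = k in m⁻¹ × 1000):
Invert Athy's law: d = ln(phi₀/phi) / k
d = ln(0.71/0.19) / 0.438 = ln(3.737) / 0.438 = 1.3182 / 0.438 = 3.010 km

3010 m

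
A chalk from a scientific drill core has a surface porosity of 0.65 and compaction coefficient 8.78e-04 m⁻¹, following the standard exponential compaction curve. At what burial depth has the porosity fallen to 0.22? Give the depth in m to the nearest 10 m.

Working in km (1 km = 1000 m; k in km⁻¹ = k in m⁻¹ × 1000):
Invert Athy's law: z = ln(phi₀/phi) / k
z = ln(0.65/0.22) / 0.878 = ln(2.955) / 0.878 = 1.0833 / 0.878 = 1.234 km

1230 m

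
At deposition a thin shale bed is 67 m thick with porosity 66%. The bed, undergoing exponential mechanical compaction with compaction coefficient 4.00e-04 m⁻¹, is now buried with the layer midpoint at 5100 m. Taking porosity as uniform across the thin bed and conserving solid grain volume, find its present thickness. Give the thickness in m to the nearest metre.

25 m

Working in km (1 km = 1000 m; c in km⁻¹ = c in m⁻¹ × 1000):
Porosity at 5.1 km: φ = 0.66·exp(−0.4×5.1) = 0.0858
Solid-volume conservation: h(1−φ) = h₀(1−φ₀) ⇒ h = h₀·(1−φ₀)/(1−φ)
h = 0.067 × (1 − 0.66)/(1 − 0.0858) = 0.067 × 0.3719 = 0.0249 km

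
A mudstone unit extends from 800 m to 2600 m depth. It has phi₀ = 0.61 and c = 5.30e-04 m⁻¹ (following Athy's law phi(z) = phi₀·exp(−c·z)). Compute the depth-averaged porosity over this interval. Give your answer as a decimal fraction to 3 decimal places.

Working in km (1 km = 1000 m; c in km⁻¹ = c in m⁻¹ × 1000):
⟨phi⟩ = (1/(z₂−z₁)) ∫ phi₀ e^(−cz) dz = phi₀·(e^(−c·z₁) − e^(−c·z₂)) / (c·(z₂−z₁))
e^(−0.53×0.8) = 0.6544; e^(−0.53×2.6) = 0.2521
⟨phi⟩ = 0.61 × (0.6544 − 0.2521) / (0.53 × 1.8) = 0.61 × 0.4217 = 0.2573

0.257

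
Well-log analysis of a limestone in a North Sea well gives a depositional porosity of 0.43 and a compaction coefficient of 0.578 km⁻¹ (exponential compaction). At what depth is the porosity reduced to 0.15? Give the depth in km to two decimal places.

1.82 km

Invert Athy's law: z = ln(phi₀/phi) / k
z = ln(0.43/0.15) / 0.578 = ln(2.867) / 0.578 = 1.0531 / 0.578 = 1.822 km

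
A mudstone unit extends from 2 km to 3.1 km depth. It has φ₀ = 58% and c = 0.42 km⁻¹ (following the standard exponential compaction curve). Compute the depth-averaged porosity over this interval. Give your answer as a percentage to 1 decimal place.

⟨φ⟩ = (1/(Z₂−Z₁)) ∫ φ₀ e^(−cZ) dZ = φ₀·(e^(−c·Z₁) − e^(−c·Z₂)) / (c·(Z₂−Z₁))
e^(−0.42×2) = 0.4317; e^(−0.42×3.1) = 0.2720
⟨φ⟩ = 0.58 × (0.4317 − 0.2720) / (0.42 × 1.1) = 0.58 × 0.3457 = 0.2005

20.1%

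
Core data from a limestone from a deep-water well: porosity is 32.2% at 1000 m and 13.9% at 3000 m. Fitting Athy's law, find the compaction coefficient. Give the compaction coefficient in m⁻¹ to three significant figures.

0.000420 m⁻¹

Working in km (1 km = 1000 m; k in km⁻¹ = k in m⁻¹ × 1000):
Athy: φ(z) = φ₀ e^(−kz) ⇒ φ₁/φ₂ = e^{k(z₂−z₁)} ⇒ k = ln(φ₁/φ₂)/(z₂−z₁)
k = ln(0.322/0.139) / (3 − 1) = ln(2.317) / 2 = 0.8401 / 2 = 0.42 km⁻¹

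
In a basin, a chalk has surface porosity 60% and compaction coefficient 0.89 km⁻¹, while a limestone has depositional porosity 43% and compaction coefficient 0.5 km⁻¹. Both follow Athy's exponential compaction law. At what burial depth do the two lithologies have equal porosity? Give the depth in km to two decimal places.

0.85 km

Set phi₀ₐ e^(−βₐd) = phi₀ᵦ e^(−βᵦd) ⇒ ln(phi₀ₐ/phi₀ᵦ) = (βₐ − βᵦ)·d
d = ln(0.6/0.43) / (0.89 − 0.5) = 0.3331 / 0.39 = 0.854 km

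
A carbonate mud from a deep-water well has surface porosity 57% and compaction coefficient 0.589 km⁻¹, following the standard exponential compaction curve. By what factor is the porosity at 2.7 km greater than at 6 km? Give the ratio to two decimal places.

φ(d₁)/φ(d₂) = e^(−β·d₁)/e^(−β·d₂) = e^{β(d₂−d₁)}
= exp(0.589 × 3.3) = exp(1.944) = 6.9845

6.98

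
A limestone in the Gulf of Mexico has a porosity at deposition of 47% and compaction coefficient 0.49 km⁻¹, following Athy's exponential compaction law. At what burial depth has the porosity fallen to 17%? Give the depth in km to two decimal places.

2.08 km

Invert Athy's law: Z = ln(n₀/n) / k
Z = ln(0.47/0.17) / 0.49 = ln(2.765) / 0.49 = 1.0169 / 0.49 = 2.075 km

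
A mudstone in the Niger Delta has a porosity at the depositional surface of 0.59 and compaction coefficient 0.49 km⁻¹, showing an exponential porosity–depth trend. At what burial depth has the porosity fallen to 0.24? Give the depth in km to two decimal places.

Invert Athy's law: Z = ln(phi₀/phi) / β
Z = ln(0.59/0.24) / 0.49 = ln(2.458) / 0.49 = 0.8995 / 0.49 = 1.836 km

1.84 km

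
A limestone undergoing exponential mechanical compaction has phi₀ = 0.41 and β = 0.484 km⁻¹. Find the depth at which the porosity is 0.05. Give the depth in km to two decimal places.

4.35 km

Invert Athy's law: Z = ln(phi₀/phi) / β
Z = ln(0.41/0.05) / 0.484 = ln(8.2) / 0.484 = 2.1041 / 0.484 = 4.347 km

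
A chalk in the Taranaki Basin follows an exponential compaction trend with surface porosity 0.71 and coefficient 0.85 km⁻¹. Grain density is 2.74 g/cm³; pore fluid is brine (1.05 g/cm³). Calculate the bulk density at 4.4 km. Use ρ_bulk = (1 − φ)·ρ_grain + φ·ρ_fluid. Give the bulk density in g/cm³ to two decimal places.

2.71 g/cm³

Porosity at depth: phi = 0.71·exp(−0.85×4.4) = 0.71×0.0238 = 0.0169
Bulk density: ρ_b = (1−phi)ρ_g + phi·ρ_f = 0.9831×2.74 + 0.0169×1.05
       = 2.694 + 0.018 = 2.711 g/cm³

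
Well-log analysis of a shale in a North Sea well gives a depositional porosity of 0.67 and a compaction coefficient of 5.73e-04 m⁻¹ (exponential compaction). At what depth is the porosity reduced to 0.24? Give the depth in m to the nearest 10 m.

Working in km (1 km = 1000 m; β in km⁻¹ = β in m⁻¹ × 1000):
Invert Athy's law: z = ln(φ₀/φ) / β
z = ln(0.67/0.24) / 0.573 = ln(2.792) / 0.573 = 1.0266 / 0.573 = 1.792 km

1790 m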